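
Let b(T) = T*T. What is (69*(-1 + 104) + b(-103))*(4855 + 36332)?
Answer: 729668892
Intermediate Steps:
b(T) = T**2
(69*(-1 + 104) + b(-103))*(4855 + 36332) = (69*(-1 + 104) + (-103)**2)*(4855 + 36332) = (69*103 + 10609)*41187 = (7107 + 10609)*41187 = 17716*41187 = 729668892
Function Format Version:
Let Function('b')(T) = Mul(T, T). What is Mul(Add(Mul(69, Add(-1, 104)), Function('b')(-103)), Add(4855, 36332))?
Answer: 729668892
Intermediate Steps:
Function('b')(T) = Pow(T, 2)
Mul(Add(Mul(69, Add(-1, 104)), Function('b')(-103)), Add(4855, 36332)) = Mul(Add(Mul(69, Add(-1, 104)), Pow(-103, 2)), Add(4855, 36332)) = Mul(Add(Mul(69, 103), 10609), 41187) = Mul(Add(7107, 10609), 41187) = Mul(17716, 41187) = 729668892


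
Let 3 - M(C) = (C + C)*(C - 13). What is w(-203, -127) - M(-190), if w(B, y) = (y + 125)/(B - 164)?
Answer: 28309281/367 ≈ 77137.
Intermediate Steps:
M(C) = 3 - 2*C*(-13 + C) (M(C) = 3 - (C + C)*(C - 13) = 3 - 2*C*(-13 + C))
w(B, y) = (125 + y)/(-164 + B)
w(-203, -127) - M(-190) = (125 - 127)/(-164 - 203) - (3 - 2*(-190)**2 + 26*(-190)) = -2/(-367) - (3 - 2*36100 - 4940) = -1/367*(-2) - (3 - 72200 - 4940) = 2/367 - 1*(-77137) = 2/367 + 77137 = 28309281/367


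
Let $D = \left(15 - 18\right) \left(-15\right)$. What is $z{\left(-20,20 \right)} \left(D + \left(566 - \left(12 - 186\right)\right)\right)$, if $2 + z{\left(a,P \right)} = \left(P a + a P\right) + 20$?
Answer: $-613870$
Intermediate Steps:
$z{\left(a,P \right)} = 18 + 2 P a$ ($z{\left(a,P \right)} = -2 + \left(\left(P a + a P\right) + 20\right) = -2 + \left(\left(P a + P a\right) + 20\right) = -2 + \left(2 P a + 20\right) = -2 + \left(20 + 2 P a\right) = 18 + 2 P a$)
$D = 45$ ($D = \left(-3\right) \left(-15\right) = 45$)
$z{\left(-20,20 \right)} \left(D + \left(566 - \left(12 - 186\right)\right)\right) = \left(18 + 2 \cdot 20 \left(-20\right)\right) \left(45 + \left(566 - \left(12 - 186\right)\right)\right) = \left(18 - 800\right) \left(45 + \left(566 - \left(12 - 186\right)\right)\right) = - 782 \left(45 + \left(566 - -174\right)\right) = - 782 \left(45 + \left(566 + 174\right)\right) = - 782 \left(45 + 740\right) = \left(-782\right) 785 = -613870$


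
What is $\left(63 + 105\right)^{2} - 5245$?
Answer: $22979$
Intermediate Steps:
$\left(63 + 105\right)^{2} - 5245 = 168^{2} + \left(-7336 + 2091\right) = 28224 - 5245 = 22979$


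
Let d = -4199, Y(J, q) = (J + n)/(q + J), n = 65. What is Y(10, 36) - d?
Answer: 193229/46 ≈ 4200.6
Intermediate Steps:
Y(J, q) = (65 + J)/(J + q) (Y(J, q) = (J + 65)/(q + J) = (65 + J)/(J + q))
Y(10, 36) - d = (65 + 10)/(10 + 36) - 1*(-4199) = 75/46 + 4199 = 193229/46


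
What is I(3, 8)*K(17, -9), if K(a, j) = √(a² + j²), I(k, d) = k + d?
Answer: 11*√370 ≈ 211.59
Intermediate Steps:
I(k, d) = d + k
I(3, 8)*K(17, -9) = (8 + 3)*√(17² + (-9)²) = 11*√(289 + 81) = 11*√370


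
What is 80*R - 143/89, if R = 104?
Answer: 740337/89 ≈ 8318.4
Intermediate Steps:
80*R - 143/89 = 80*104 - 143/89 = 8320 - 143*1/89 = 8320 - 143/89 = 740337/89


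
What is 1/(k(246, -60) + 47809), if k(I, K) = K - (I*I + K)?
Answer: -1/12707 ≈ -7.8697e-5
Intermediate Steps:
k(I, K) = -I² (k(I, K) = K - (I² + K) = K - (K + I²) = K + (-K - I²) = -I²)
1/(k(246, -60) + 47809) = 1/(-1*246² + 47809) = 1/(-1*60516 + 47809) = 1/(-60516 + 47809) = 1/(-12707) = -1/12707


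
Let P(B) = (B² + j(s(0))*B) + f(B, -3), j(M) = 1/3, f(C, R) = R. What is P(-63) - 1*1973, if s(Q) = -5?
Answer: 1972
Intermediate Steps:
j(M) = ⅓
P(B) = -3 + B² + B/3 (P(B) = (B² + B/3) - 3 = -3 + B² + B/3)
P(-63) - 1*1973 = (-3 + (-63)² + (⅓)*(-63)) - 1*1973 = (-3 + 3969 - 21) - 1973 = 3945 - 1973 = 1972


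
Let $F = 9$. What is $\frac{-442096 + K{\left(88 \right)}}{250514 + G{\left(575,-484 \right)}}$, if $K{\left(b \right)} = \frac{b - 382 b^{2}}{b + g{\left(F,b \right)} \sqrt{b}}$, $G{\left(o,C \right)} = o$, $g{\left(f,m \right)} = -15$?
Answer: $- \frac{57609032}{34399193} + \frac{1008450 \sqrt{22}}{34399193} \approx -1.5372$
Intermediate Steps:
$K{\left(b \right)} = \frac{b - 382 b^{2}}{b - 15 \sqrt{b}}$
$\frac{-442096 + K{\left(88 \right)}}{250514 + G{\left(575,-484 \right)}} = \frac{-442096 + \frac{88 \left(1 - 33616\right)}{88 - 15 \sqrt{88}}}{250514 + 575} = \frac{-442096 + \frac{88 \left(1 - 33616\right)}{88 - 15 \cdot 2 \sqrt{22}}}{251089} = \left(-442096 + 88 \frac{1}{88 - 30 \sqrt{22}} \left(-33615\right)\right) \frac{1}{251089} = \left(-442096 - \frac{2958120}{88 - 30 \sqrt{22}}\right) \frac{1}{251089} = - \frac{442096}{251089} - \frac{2958120}{251089 \left(88 - 30 \sqrt{22}\right)}$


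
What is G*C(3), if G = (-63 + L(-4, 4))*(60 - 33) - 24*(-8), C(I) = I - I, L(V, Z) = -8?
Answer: 0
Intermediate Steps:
C(I) = 0
G = -1725 (G = (-63 - 8)*(60 - 33) - 24*(-8) = -71*27 + 192 = -1917 + 192 = -1725)
G*C(3) = -1725*0 = 0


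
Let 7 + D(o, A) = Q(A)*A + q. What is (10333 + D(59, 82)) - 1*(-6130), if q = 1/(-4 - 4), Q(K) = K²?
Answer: 4542591/8 ≈ 5.6782e+5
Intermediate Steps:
q = -⅛ (q = 1/(-8) = -⅛ ≈ -0.12500)
D(o, A) = -57/8 + A³ (D(o, A) = -7 + (A²*A - ⅛) = -7 + (A³ - ⅛) = -7 + (-⅛ + A³) = -57/8 + A³)
(10333 + D(59, 82)) - 1*(-6130) = (10333 + (-57/8 + 82³)) - 1*(-6130) = (10333 + (-57/8 + 551368)) + 6130 = (10333 + 4410887/8) + 6130 = 4493551/8 + 6130 = 4542591/8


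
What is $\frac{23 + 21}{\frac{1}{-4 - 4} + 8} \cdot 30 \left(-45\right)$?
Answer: $- \frac{52800}{7} \approx -7542.9$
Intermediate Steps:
$\frac{23 + 21}{\frac{1}{-4 - 4} + 8} \cdot 30 \left(-45\right) = \frac{44}{\frac{1}{-8} + 8} \cdot 30 \left(-45\right) = \frac{44}{- \frac{1}{8} + 8} \cdot 30 \left(-45\right) = \frac{44}{\frac{63}{8}} \cdot 30 \left(-45\right) = 44 \cdot \frac{8}{63} \cdot 30 \left(-45\right) = \frac{352}{63} \cdot 30 \left(-45\right) = \frac{3520}{21} \left(-45\right) = - \frac{52800}{7}$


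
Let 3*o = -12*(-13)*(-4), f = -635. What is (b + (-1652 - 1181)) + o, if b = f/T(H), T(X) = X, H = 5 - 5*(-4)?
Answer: -15332/5 ≈ -3066.4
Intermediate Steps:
H = 25 (H = 5 + 20 = 25)
o = -208 (o = (-12*(-13)*(-4))/3 = (156*(-4))/3 = (1/3)*(-624) = -208)
b = -127/5 (b = -635/25 = -635*1/25 = -127/5 ≈ -25.400)
(b + (-1652 - 1181)) + o = (-127/5 + (-1652 - 1181)) - 208 = (-127/5 - 2833) - 208 = -14292/5 - 208 = -15332/5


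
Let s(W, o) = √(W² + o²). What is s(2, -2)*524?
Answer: 1048*√2 ≈ 1482.1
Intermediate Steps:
s(2, -2)*524 = √(2² + (-2)²)*524 = √(4 + 4)*524 = √8*524 = (2*√2)*524 = 1048*√2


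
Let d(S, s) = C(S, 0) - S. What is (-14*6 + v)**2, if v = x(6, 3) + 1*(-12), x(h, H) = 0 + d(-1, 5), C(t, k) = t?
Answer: 9216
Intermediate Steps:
d(S, s) = 0 (d(S, s) = S - S = 0)
x(h, H) = 0 (x(h, H) = 0 + 0 = 0)
v = -12 (v = 0 + 1*(-12) = 0 - 12 = -12)
(-14*6 + v)**2 = (-14*6 - 12)**2 = (-84 - 12)**2 = (-96)**2 = 9216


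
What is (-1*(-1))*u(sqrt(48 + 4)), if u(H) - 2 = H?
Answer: 2 + 2*sqrt(13) ≈ 9.2111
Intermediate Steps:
u(H) = 2 + H
(-1*(-1))*u(sqrt(48 + 4)) = (-1*(-1))*(2 + sqrt(48 + 4)) = 1*(2 + sqrt(52)) = 1*(2 + 2*sqrt(13)) = 2 + 2*sqrt(13)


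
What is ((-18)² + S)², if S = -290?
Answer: 1156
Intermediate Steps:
((-18)² + S)² = ((-18)² - 290)² = (324 - 290)² = 34² = 1156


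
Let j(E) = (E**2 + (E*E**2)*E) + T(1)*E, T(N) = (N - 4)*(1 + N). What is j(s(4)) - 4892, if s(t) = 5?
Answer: -4272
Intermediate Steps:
T(N) = (1 + N)*(-4 + N) (T(N) = (-4 + N)*(1 + N) = (1 + N)*(-4 + N))
j(E) = E**2 + E**4 - 6*E (j(E) = (E**2 + (E*E**2)*E) + (-4 + 1**2 - 3*1)*E = (E**2 + E**3*E) + (-4 + 1 - 3)*E = (E**2 + E**4) - 6*E = E**2 + E**4 - 6*E)
j(s(4)) - 4892 = 5*(-6 + 5 + 5**3) - 4892 = 5*(-6 + 5 + 125) - 4892 = 5*124 - 4892 = 620 - 4892 = -4272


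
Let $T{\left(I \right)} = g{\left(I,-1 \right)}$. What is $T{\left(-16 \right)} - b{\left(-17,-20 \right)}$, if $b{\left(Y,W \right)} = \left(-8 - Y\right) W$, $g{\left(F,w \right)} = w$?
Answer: $179$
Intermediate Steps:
$T{\left(I \right)} = -1$
$b{\left(Y,W \right)} = W \left(-8 - Y\right)$
$T{\left(-16 \right)} - b{\left(-17,-20 \right)} = -1 - \left(-1\right) \left(-20\right) \left(8 - 17\right) = -1 - \left(-1\right) \left(-20\right) \left(-9\right) = -1 - -180 = -1 + 180 = 179$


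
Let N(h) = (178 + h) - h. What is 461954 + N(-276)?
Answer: 462132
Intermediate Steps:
N(h) = 178
461954 + N(-276) = 461954 + 178 = 462132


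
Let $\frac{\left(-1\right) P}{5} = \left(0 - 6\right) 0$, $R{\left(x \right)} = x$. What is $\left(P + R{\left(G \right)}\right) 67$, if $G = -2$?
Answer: $-134$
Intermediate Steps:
$P = 0$ ($P = - 5 \left(0 - 6\right) 0 = - 5 \left(\left(-6\right) 0\right) = \left(-5\right) 0 = 0$)
$\left(P + R{\left(G \right)}\right) 67 = \left(0 - 2\right) 67 = \left(-2\right) 67 = -134$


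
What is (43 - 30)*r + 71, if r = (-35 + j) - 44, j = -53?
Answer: -1645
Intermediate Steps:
r = -132 (r = (-35 - 53) - 44 = -88 - 44 = -132)
(43 - 30)*r + 71 = (43 - 30)*(-132) + 71 = 13*(-132) + 71 = -1716 + 71 = -1645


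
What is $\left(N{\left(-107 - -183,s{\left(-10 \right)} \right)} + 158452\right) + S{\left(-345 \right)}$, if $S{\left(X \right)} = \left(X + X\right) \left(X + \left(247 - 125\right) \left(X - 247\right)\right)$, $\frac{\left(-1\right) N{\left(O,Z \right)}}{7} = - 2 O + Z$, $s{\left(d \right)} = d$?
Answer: $50232196$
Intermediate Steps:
$N{\left(O,Z \right)} = - 7 Z + 14 O$ ($N{\left(O,Z \right)} = - 7 \left(- 2 O + Z\right) = - 7 \left(Z - 2 O\right) = - 7 Z + 14 O$)
$S{\left(X \right)} = 2 X \left(-30134 + 123 X\right)$ ($S{\left(X \right)} = 2 X \left(X + 122 \left(-247 + X\right)\right) = 2 X \left(X + \left(-30134 + 122 X\right)\right) = 2 X \left(-30134 + 123 X\right)$)
$\left(N{\left(-107 - -183,s{\left(-10 \right)} \right)} + 158452\right) + S{\left(-345 \right)} = \left(\left(\left(-7\right) \left(-10\right) + 14 \left(-107 - -183\right)\right) + 158452\right) + 2 \left(-345\right) \left(-30134 + 123 \left(-345\right)\right) = \left(\left(70 + 14 \left(-107 + 183\right)\right) + 158452\right) + 2 \left(-345\right) \left(-30134 - 42435\right) = \left(\left(70 + 14 \cdot 76\right) + 158452\right) + 2 \left(-345\right) \left(-72569\right) = \left(\left(70 + 1064\right) + 158452\right) + 50072610 = \left(1134 + 158452\right) + 50072610 = 159586 + 50072610 = 50232196$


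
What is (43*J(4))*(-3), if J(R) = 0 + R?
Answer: -516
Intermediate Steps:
J(R) = R
(43*J(4))*(-3) = (43*4)*(-3) = 172*(-3) = -516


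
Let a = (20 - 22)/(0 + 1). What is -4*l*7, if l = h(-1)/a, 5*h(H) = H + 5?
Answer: 56/5 ≈ 11.200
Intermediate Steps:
h(H) = 1 + H/5 (h(H) = (H + 5)/5 = (5 + H)/5 = 1 + H/5)
a = -2 (a = -2/1 = -2*1 = -2)
l = -⅖ (l = (1 + (⅕)*(-1))/(-2) = (1 - ⅕)*(-½) = (⅘)*(-½) = -⅖ ≈ -0.40000)
-4*l*7 = -4*(-⅖)*7 = (8/5)*7 = 56/5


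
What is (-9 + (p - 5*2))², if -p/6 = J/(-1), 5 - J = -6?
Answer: 2209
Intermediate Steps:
J = 11 (J = 5 - 1*(-6) = 5 + 6 = 11)
p = 66 (p = -66/(-1) = -66*(-1) = -6*(-11) = 66)
(-9 + (p - 5*2))² = (-9 + (66 - 5*2))² = (-9 + (66 - 10))² = (-9 + 56)² = 47² = 2209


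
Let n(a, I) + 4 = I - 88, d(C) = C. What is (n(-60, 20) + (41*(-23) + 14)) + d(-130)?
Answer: -1131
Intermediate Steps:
n(a, I) = -92 + I (n(a, I) = -4 + (I - 88) = -4 + (-88 + I) = -92 + I)
(n(-60, 20) + (41*(-23) + 14)) + d(-130) = ((-92 + 20) + (41*(-23) + 14)) - 130 = (-72 + (-943 + 14)) - 130 = (-72 - 929) - 130 = -1001 - 130 = -1131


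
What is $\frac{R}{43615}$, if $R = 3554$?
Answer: $\frac{3554}{43615} \approx 0.081486$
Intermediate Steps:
$\frac{R}{43615} = \frac{3554}{43615}$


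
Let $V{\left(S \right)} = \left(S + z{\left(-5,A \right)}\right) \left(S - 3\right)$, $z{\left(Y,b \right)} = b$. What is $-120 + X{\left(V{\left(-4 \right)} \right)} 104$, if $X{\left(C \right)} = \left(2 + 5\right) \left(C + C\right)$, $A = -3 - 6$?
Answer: $132376$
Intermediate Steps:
$A = -9$ ($A = -3 - 6 = -9$)
$V{\left(S \right)} = \left(-9 + S\right) \left(-3 + S\right)$ ($V{\left(S \right)} = \left(S - 9\right) \left(S - 3\right) = \left(-9 + S\right) \left(-3 + S\right)$)
$X{\left(C \right)} = 14 C$ ($X{\left(C \right)} = 7 \cdot 2 C = 14 C$)
$-120 + X{\left(V{\left(-4 \right)} \right)} 104 = -120 + 14 \left(27 + \left(-4\right)^{2} - -48\right) 104 = -120 + 14 \left(27 + 16 + 48\right) 104 = -120 + 14 \cdot 91 \cdot 104 = -120 + 1274 \cdot 104 = -120 + 132496 = 132376$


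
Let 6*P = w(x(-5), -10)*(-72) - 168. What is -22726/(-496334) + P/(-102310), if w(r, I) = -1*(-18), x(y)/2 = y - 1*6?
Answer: 611550639/12694982885 ≈ 0.048173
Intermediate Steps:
x(y) = -12 + 2*y (x(y) = 2*(y - 1*6) = 2*(y - 6) = 2*(-6 + y) = -12 + 2*y)
w(r, I) = 18
P = -244 (P = (18*(-72) - 168)/6 = (-1296 - 168)/6 = (1/6)*(-1464) = -244)
-22726/(-496334) + P/(-102310) = -22726/(-496334) - 244/(-102310) = -22726*(-1/496334) - 244*(-1/102310) = 11363/248167 + 122/51155 = 611550639/12694982885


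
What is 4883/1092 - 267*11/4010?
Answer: 8186813/2189460 ≈ 3.7392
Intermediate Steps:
4883/1092 - 267*11/4010 = 4883*(1/1092) - 2937*1/4010 = 4883/1092 - 2937/4010 = 8186813/2189460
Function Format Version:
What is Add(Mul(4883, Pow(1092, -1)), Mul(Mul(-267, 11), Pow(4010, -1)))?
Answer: Rational(8186813, 2189460) ≈ 3.7392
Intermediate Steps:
Add(Mul(4883, Pow(1092, -1)), Mul(Mul(-267, 11), Pow(4010, -1))) = Add(Mul(4883, Rational(1, 1092)), Mul(-2937, Rational(1, 4010))) = Add(Rational(4883, 1092), Rational(-2937, 4010)) = Rational(8186813, 2189460)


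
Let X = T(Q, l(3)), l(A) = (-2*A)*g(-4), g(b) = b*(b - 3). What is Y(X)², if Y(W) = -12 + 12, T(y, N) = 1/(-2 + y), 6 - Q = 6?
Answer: 0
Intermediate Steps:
Q = 0 (Q = 6 - 1*6 = 6 - 6 = 0)
g(b) = b*(-3 + b)
l(A) = -56*A (l(A) = (-2*A)*(-4*(-3 - 4)) = (-2*A)*(-4*(-7)) = -2*A*28 = -56*A)
X = -½ (X = 1/(-2 + 0) = 1/(-2) = -½ ≈ -0.50000)
Y(W) = 0
Y(X)² = 0² = 0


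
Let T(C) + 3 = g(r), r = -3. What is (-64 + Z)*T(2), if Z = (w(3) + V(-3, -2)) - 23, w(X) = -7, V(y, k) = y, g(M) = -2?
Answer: 485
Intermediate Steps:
T(C) = -5 (T(C) = -3 - 2 = -5)
Z = -33 (Z = (-7 - 3) - 23 = -10 - 23 = -33)
(-64 + Z)*T(2) = (-64 - 33)*(-5) = -97*(-5) = 485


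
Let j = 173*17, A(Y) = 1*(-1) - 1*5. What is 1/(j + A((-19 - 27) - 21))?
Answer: 1/2935 ≈ 0.00034072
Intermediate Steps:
A(Y) = -6 (A(Y) = -1 - 5 = -6)
j = 2941
1/(j + A((-19 - 27) - 21)) = 1/(2941 - 6) = 1/2935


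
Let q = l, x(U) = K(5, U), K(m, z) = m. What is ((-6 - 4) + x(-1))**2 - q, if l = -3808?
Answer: 3833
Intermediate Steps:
x(U) = 5
q = -3808
((-6 - 4) + x(-1))**2 - q = ((-6 - 4) + 5)**2 - 1*(-3808) = (-10 + 5)**2 + 3808 = (-5)**2 + 3808 = 25 + 3808 = 3833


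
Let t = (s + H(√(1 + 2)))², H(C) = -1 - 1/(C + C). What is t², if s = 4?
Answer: 12313/144 - 109*√3/6 ≈ 54.041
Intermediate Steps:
H(C) = -1 - 1/(2*C)
t = (4 + √3*(-½ - √3)/3)² (t = (4 + (-½ - √(1 + 2))/(√(1 + 2)))² = (4 + (-½ - √3)/(√3))² = (4 + (√3/3)*(-½ - √3))² = (4 + √3*(-½ - √3)/3)² ≈ 7.3513)
t² = (109/12 - √3)²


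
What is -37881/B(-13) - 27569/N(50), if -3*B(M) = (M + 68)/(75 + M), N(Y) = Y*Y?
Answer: 3522629741/27500 ≈ 1.2810e+5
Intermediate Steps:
N(Y) = Y²
B(M) = -(68 + M)/(3*(75 + M)) (B(M) = -(M + 68)/(3*(75 + M)) = -(68 + M)/(3*(75 + M)))
-37881/B(-13) - 27569/N(50) = -37881*3*(75 - 13)/(-68 - 1*(-13)) - 27569/(50²) = -37881*186/(-68 + 13) - 27569/2500 = -37881/((⅓)*(1/62)*(-55)) - 27569*1/2500 = -37881/(-55/186) - 27569/2500 = -37881*(-186/55) - 27569/2500 = 7045866/55 - 27569/2500 = 3522629741/27500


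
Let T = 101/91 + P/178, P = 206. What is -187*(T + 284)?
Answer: -433555386/8099 ≈ -53532.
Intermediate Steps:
T = 18362/8099 (T = 101/91 + 206/178 = 101*(1/91) + 206*(1/178) = 101/91 + 103/89 = 18362/8099 ≈ 2.2672)
-187*(T + 284) = -187*(18362/8099 + 284) = -187*2318478/8099 = -433555386/8099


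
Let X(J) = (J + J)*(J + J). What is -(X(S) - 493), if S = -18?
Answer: -803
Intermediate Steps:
X(J) = 4*J² (X(J) = (2*J)*(2*J) = 4*J²)
-(X(S) - 493) = -(4*(-18)² - 493) = -(4*324 - 493) = -(1296 - 493) = -1*803 = -803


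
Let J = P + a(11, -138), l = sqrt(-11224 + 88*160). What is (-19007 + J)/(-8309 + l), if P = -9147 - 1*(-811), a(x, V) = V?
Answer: 32619947/9862375 + 54962*sqrt(714)/69036625 ≈ 3.3288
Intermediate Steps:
P = -8336 (P = -9147 + 811 = -8336)
l = 2*sqrt(714) (l = sqrt(-11224 + 14080) = sqrt(2856) = 2*sqrt(714) ≈ 53.442)
J = -8474 (J = -8336 - 138 = -8474)
(-19007 + J)/(-8309 + l) = (-19007 - 8474)/(-8309 + 2*sqrt(714)) = -27481/(-8309 + 2*sqrt(714))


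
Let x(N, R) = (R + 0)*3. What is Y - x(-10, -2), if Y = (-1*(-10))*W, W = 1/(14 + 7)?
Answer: 136/21 ≈ 6.4762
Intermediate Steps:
x(N, R) = 3*R (x(N, R) = R*3 = 3*R)
W = 1/21 ≈ 0.047619
Y = 10/21 (Y = -1*(-10)*(1/21) = 10*(1/21) = 10/21 ≈ 0.47619)
Y - x(-10, -2) = 10/21 - 3*(-2) = 10/21 - 1*(-6) = 10/21 + 6 = 136/21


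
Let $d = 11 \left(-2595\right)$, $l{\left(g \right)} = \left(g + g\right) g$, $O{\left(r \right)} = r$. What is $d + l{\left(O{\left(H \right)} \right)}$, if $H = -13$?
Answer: $-28207$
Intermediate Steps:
$l{\left(g \right)} = 2 g^{2}$ ($l{\left(g \right)} = 2 g g = 2 g^{2}$)
$d = -28545$
$d + l{\left(O{\left(H \right)} \right)} = -28545 + 2 \left(-13\right)^{2} = -28545 + 2 \cdot 169 = -28545 + 338 = -28207$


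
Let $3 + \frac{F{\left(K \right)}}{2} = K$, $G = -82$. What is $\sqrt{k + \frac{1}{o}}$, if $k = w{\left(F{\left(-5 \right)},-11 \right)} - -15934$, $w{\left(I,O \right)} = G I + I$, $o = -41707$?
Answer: $\frac{\sqrt{29971134376563}}{41707} \approx 131.26$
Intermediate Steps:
$F{\left(K \right)} = -6 + 2 K$
$w{\left(I,O \right)} = - 81 I$ ($w{\left(I,O \right)} = - 82 I + I = - 81 I$)
$k = 17230$ ($k = - 81 \left(-6 + 2 \left(-5\right)\right) - -15934 = - 81 \left(-6 - 10\right) + 15934 = \left(-81\right) \left(-16\right) + 15934 = 1296 + 15934 = 17230$)
$\sqrt{k + \frac{1}{o}} = \sqrt{17230 + \frac{1}{-41707}} = \sqrt{17230 - \frac{1}{41707}} = \sqrt{\frac{718611609}{41707}} = \frac{\sqrt{29971134376563}}{41707}$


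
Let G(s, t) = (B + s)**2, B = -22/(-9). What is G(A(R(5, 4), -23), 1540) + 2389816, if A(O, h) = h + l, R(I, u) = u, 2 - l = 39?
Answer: 193843420/81 ≈ 2.3931e+6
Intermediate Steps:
l = -37 (l = 2 - 1*39 = 2 - 39 = -37)
A(O, h) = -37 + h (A(O, h) = h - 37 = -37 + h)
B = 22/9 (B = -22*(-1/9) = 22/9 ≈ 2.4444)
G(s, t) = (22/9 + s)**2
G(A(R(5, 4), -23), 1540) + 2389816 = (22 + 9*(-37 - 23))**2/81 + 2389816 = (22 + 9*(-60))**2/81 + 2389816 = (22 - 540)**2/81 + 2389816 = (1/81)*(-518)**2 + 2389816 = (1/81)*268324 + 2389816 = 268324/81 + 2389816 = 193843420/81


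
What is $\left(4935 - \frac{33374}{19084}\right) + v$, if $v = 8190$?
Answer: $\frac{125222063}{9542} \approx 13123.0$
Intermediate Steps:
$\left(4935 - \frac{33374}{19084}\right) + v = \left(4935 - \frac{33374}{19084}\right) + 8190 = \left(4935 - \frac{16687}{9542}\right) + 8190 = \frac{47073083}{9542} + 8190 = \frac{125222063}{9542}$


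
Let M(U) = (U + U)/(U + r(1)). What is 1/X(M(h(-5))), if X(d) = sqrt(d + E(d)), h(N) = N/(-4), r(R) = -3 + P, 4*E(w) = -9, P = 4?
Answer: -6*I*sqrt(41)/41 ≈ -0.93704*I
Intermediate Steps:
E(w) = -9/4 (E(w) = (1/4)*(-9) = -9/4)
r(R) = 1 (r(R) = -3 + 4 = 1)
h(N) = -N/4 (h(N) = N*(-1/4) = -N/4)
M(U) = 2*U/(1 + U) (M(U) = (U + U)/(U + 1) = (2*U)/(1 + U) = 2*U/(1 + U))
X(d) = sqrt(-9/4 + d) (X(d) = sqrt(d - 9/4) = sqrt(-9/4 + d))
1/X(M(h(-5))) = 1/(sqrt(-9 + 4*(2*(-1/4*(-5))/(1 - 1/4*(-5))))/2) = 1/(sqrt(-9 + 4*(2*(5/4)/(1 + 5/4)))/2) = 1/(sqrt(-9 + 4*(2*(5/4)/(9/4)))/2) = 1/(sqrt(-9 + 4*(2*(5/4)*(4/9)))/2) = 1/(sqrt(-9 + 4*(10/9))/2) = 1/(sqrt(-9 + 40/9)/2) = 1/(sqrt(-41/9)/2) = 1/((I*sqrt(41)/3)/2) = 1/(I*sqrt(41)/6) = -6*I*sqrt(41)/41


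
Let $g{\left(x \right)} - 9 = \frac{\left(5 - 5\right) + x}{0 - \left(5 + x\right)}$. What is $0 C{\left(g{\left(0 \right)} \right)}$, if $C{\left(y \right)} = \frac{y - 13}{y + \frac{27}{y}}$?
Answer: $0$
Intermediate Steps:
$g{\left(x \right)} = 9 + \frac{x}{-5 - x}$ ($g{\left(x \right)} = 9 + \frac{\left(5 - 5\right) + x}{0 - \left(5 + x\right)} = 9 + \frac{0 + x}{-5 - x} = 9 + \frac{x}{-5 - x}$)
$C{\left(y \right)} = \frac{-13 + y}{y + \frac{27}{y}}$
$0 C{\left(g{\left(0 \right)} \right)} = 0 \frac{\frac{45 + 8 \cdot 0}{5 + 0} \left(-13 + \frac{45 + 8 \cdot 0}{5 + 0}\right)}{27 + \left(\frac{45 + 8 \cdot 0}{5 + 0}\right)^{2}} = 0 \frac{\frac{45 + 0}{5} \left(-13 + \frac{45 + 0}{5}\right)}{27 + \left(\frac{45 + 0}{5}\right)^{2}} = 0 \frac{\frac{1}{5} \cdot 45 \left(-13 + \frac{1}{5} \cdot 45\right)}{27 + \left(\frac{1}{5} \cdot 45\right)^{2}} = 0 \frac{9 \left(-13 + 9\right)}{27 + 9^{2}} = 0 \cdot 9 \frac{1}{27 + 81} \left(-4\right) = 0 \cdot 9 \cdot \frac{1}{108} \left(-4\right) = 0 \left(- \frac{1}{3}\right) = 0$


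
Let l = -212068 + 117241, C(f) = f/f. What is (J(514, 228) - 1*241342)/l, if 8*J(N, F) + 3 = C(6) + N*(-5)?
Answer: 161109/63218 ≈ 2.5485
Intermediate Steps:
C(f) = 1
J(N, F) = -¼ - 5*N/8 (J(N, F) = -3/8 + (1 + N*(-5))/8 = -3/8 + (1 - 5*N)/8 = -3/8 + (⅛ - 5*N/8) = -¼ - 5*N/8)
l = -94827
(J(514, 228) - 1*241342)/l = ((-¼ - 5/8*514) - 1*241342)/(-94827) = ((-¼ - 1285/4) - 241342)*(-1/94827) = (-643/2 - 241342)*(-1/94827) = -483327/2*(-1/94827) = 161109/63218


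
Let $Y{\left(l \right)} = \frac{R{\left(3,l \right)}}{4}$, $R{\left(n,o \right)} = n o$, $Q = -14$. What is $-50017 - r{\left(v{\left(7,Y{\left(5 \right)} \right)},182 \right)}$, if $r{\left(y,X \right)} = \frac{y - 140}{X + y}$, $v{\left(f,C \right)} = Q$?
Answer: $- \frac{600193}{12} \approx -50016.0$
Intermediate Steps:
$Y{\left(l \right)} = \frac{3 l}{4}$
$v{\left(f,C \right)} = -14$
$r{\left(y,X \right)} = \frac{-140 + y}{X + y}$
$-50017 - r{\left(v{\left(7,Y{\left(5 \right)} \right)},182 \right)} = -50017 - \frac{-140 - 14}{182 - 14} = -50017 - \frac{1}{168} \left(-154\right) = -50017 - - \frac{11}{12} = -50017 + \frac{11}{12} = - \frac{600193}{12}$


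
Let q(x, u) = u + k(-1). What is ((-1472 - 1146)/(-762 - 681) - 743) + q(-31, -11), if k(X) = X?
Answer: -1086847/1443 ≈ -753.19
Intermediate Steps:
q(x, u) = -1 + u (q(x, u) = u - 1 = -1 + u)
((-1472 - 1146)/(-762 - 681) - 743) + q(-31, -11) = ((-1472 - 1146)/(-762 - 681) - 743) + (-1 - 11) = (-2618/(-1443) - 743) - 12 = (-2618*(-1/1443) - 743) - 12 = (2618/1443 - 743) - 12 = -1069531/1443 - 12 = -1086847/1443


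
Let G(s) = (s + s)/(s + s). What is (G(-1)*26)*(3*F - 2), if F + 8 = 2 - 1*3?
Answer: -754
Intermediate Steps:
F = -9 (F = -8 + (2 - 1*3) = -8 + (2 - 3) = -8 - 1 = -9)
G(s) = 1 (G(s) = (2*s)/((2*s)) = (2*s)*(1/(2*s)) = 1)
(G(-1)*26)*(3*F - 2) = (1*26)*(3*(-9) - 2) = 26*(-27 - 2) = 26*(-29) = -754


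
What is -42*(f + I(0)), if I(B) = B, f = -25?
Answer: 1050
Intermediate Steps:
-42*(f + I(0)) = -42*(-25 + 0) = -42*(-25) = 1050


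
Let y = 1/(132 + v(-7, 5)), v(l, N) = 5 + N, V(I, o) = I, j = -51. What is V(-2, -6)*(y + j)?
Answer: 7241/71 ≈ 101.99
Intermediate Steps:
y = 1/142 (y = 1/(132 + (5 + 5)) = 1/(132 + 10) = 1/142 ≈ 0.0070423)
V(-2, -6)*(y + j) = -2*(1/142 - 51) = -2*(-7241/142) = 7241/71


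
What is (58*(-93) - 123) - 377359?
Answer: -382876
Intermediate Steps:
(58*(-93) - 123) - 377359 = (-5394 - 123) - 377359 = -5517 - 377359 = -382876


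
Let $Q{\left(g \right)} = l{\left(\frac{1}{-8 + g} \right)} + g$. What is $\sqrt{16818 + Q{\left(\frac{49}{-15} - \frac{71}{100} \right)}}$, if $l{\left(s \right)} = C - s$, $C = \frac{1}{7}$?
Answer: $\frac{\sqrt{9572613318620121}}{754530} \approx 129.67$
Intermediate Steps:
$C = \frac{1}{7} \approx 0.14286$
$l{\left(s \right)} = \frac{1}{7} - s$
$Q{\left(g \right)} = \frac{1}{7} + g - \frac{1}{-8 + g}$ ($Q{\left(g \right)} = \left(\frac{1}{7} - \frac{1}{-8 + g}\right) + g = \frac{1}{7} + g - \frac{1}{-8 + g}$)
$\sqrt{16818 + Q{\left(\frac{49}{-15} - \frac{71}{100} \right)}} = \sqrt{16818 + \frac{-7 + \left(1 + 7 \left(\frac{49}{-15} - \frac{71}{100}\right)\right) \left(-8 + \left(\frac{49}{-15} - \frac{71}{100}\right)\right)}{7 \left(-8 + \left(\frac{49}{-15} - \frac{71}{100}\right)\right)}} = \sqrt{16818 + \frac{-7 + \left(1 + 7 \left(49 \left(- \frac{1}{15}\right) - \frac{71}{100}\right)\right) \left(-8 + \left(49 \left(- \frac{1}{15}\right) - \frac{71}{100}\right)\right)}{7 \left(-8 + \left(49 \left(- \frac{1}{15}\right) - \frac{71}{100}\right)\right)}} = \sqrt{16818 + \frac{-7 + \left(1 + 7 \left(- \frac{49}{15} - \frac{71}{100}\right)\right) \left(-8 - \frac{1193}{300}\right)}{7 \left(-8 - \frac{1193}{300}\right)}} = \sqrt{16818 + \frac{-7 + \left(1 + 7 \left(- \frac{1193}{300}\right)\right) \left(-8 - \frac{1193}{300}\right)}{7 \left(-8 - \frac{1193}{300}\right)}} = \sqrt{16818 + \frac{-7 + \left(1 - \frac{8351}{300}\right) \left(- \frac{3593}{300}\right)}{7 \left(- \frac{3593}{300}\right)}} = \sqrt{16818 + \frac{1}{7} \left(- \frac{300}{3593}\right) \left(-7 - - \frac{28927243}{90000}\right)} = \sqrt{16818 + \frac{1}{7} \left(- \frac{300}{3593}\right) \left(-7 + \frac{28927243}{90000}\right)} = \sqrt{16818 + \frac{1}{7} \left(- \frac{300}{3593}\right) \frac{28297243}{90000}} = \sqrt{16818 - \frac{28297243}{7545300}} = \sqrt{\frac{126868558157}{7545300}} = \frac{\sqrt{9572613318620121}}{754530}$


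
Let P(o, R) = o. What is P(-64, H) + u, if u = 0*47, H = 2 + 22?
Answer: -64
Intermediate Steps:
H = 24
u = 0
P(-64, H) + u = -64 + 0 = -64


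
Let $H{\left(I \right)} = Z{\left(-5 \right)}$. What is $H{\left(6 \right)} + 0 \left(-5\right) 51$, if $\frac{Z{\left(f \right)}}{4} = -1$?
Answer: $-4$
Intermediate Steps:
$Z{\left(f \right)} = -4$ ($Z{\left(f \right)} = 4 \left(-1\right) = -4$)
$H{\left(I \right)} = -4$
$H{\left(6 \right)} + 0 \left(-5\right) 51 = -4 + 0 \left(-5\right) 51 = -4 + 0 \cdot 51 = -4 + 0 = -4$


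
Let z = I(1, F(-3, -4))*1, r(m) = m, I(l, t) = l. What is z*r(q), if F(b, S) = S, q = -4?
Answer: -4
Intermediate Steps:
z = 1 (z = 1*1 = 1)
z*r(q) = 1*(-4) = -4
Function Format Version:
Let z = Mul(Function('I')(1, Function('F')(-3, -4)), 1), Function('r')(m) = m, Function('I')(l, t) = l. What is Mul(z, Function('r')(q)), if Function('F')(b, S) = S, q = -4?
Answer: -4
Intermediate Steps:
z = 1 (z = Mul(1, 1) = 1)
Mul(z, Function('r')(q)) = Mul(1, -4) = -4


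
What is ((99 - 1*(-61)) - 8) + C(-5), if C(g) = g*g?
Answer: 177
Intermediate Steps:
C(g) = g²
((99 - 1*(-61)) - 8) + C(-5) = ((99 - 1*(-61)) - 8) + (-5)² = ((99 + 61) - 8) + 25 = (160 - 8) + 25 = 152 + 25 = 177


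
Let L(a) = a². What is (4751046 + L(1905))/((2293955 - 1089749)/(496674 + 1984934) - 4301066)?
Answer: -10398025617084/5336779294961 ≈ -1.9484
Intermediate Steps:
(4751046 + L(1905))/((2293955 - 1089749)/(496674 + 1984934) - 4301066) = (4751046 + 1905²)/((2293955 - 1089749)/(496674 + 1984934) - 4301066) = (4751046 + 3629025)/(1204206/2481608 - 4301066) = 8380071/(1204206*(1/2481608) - 4301066) = 8380071/(602103/1240804 - 4301066) = 8380071/(-5336779294961/1240804) = 8380071*(-1240804/5336779294961) = -10398025617084/5336779294961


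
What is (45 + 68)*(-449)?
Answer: -50737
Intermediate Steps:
(45 + 68)*(-449) = 113*(-449) = -50737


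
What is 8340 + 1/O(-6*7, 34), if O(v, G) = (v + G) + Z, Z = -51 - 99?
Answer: 1317719/158 ≈ 8340.0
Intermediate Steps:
Z = -150
O(v, G) = -150 + G + v (O(v, G) = (v + G) - 150 = (G + v) - 150 = -150 + G + v)
8340 + 1/O(-6*7, 34) = 8340 + 1/(-150 + 34 - 6*7) = 8340 + 1/(-150 + 34 - 42) = 8340 + 1/(-158) = 8340 - 1/158 = 1317719/158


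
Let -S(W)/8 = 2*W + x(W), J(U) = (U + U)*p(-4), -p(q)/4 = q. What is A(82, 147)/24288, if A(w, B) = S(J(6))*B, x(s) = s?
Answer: -7056/253 ≈ -27.889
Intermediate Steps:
p(q) = -4*q
J(U) = 32*U (J(U) = (U + U)*(-4*(-4)) = (2*U)*16 = 32*U)
S(W) = -24*W (S(W) = -8*(2*W + W) = -24*W)
A(w, B) = -4608*B (A(w, B) = (-768*6)*B = (-24*192)*B = -4608*B)
A(82, 147)/24288 = -4608*147/24288 = -677376*1/24288 = -7056/253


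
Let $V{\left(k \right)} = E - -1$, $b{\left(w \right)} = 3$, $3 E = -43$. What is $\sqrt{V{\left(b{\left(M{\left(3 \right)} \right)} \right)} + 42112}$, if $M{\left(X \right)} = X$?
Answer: $\frac{2 \sqrt{94722}}{3} \approx 205.18$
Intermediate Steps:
$E = - \frac{43}{3}$ ($E = \frac{1}{3} \left(-43\right) = - \frac{43}{3} \approx -14.333$)
$V{\left(k \right)} = - \frac{40}{3}$ ($V{\left(k \right)} = - \frac{43}{3} - -1 = - \frac{43}{3} + 1 = - \frac{40}{3}$)
$\sqrt{V{\left(b{\left(M{\left(3 \right)} \right)} \right)} + 42112} = \sqrt{- \frac{40}{3} + 42112} = \sqrt{\frac{126296}{3}} = \frac{2 \sqrt{94722}}{3}$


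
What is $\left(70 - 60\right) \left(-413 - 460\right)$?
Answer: $-8730$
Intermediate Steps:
$\left(70 - 60\right) \left(-413 - 460\right) = \left(70 - 60\right) \left(-873\right) = 10 \left(-873\right) = -8730$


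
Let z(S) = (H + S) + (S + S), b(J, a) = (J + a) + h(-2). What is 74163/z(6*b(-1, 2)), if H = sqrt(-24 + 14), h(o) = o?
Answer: -667467/167 - 74163*I*sqrt(10)/334 ≈ -3996.8 - 702.17*I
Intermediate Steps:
b(J, a) = -2 + J + a (b(J, a) = (J + a) - 2 = -2 + J + a)
H = I*sqrt(10) (H = sqrt(-10) = I*sqrt(10) ≈ 3.1623*I)
z(S) = 3*S + I*sqrt(10) (z(S) = (I*sqrt(10) + S) + (S + S) = (S + I*sqrt(10)) + 2*S = 3*S + I*sqrt(10))
74163/z(6*b(-1, 2)) = 74163/(3*(6*(-2 - 1 + 2)) + I*sqrt(10)) = 74163/(3*(6*(-1)) + I*sqrt(10)) = 74163/(3*(-6) + I*sqrt(10)) = 74163/(-18 + I*sqrt(10))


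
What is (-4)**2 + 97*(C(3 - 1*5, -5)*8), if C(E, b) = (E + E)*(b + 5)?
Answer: 16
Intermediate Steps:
C(E, b) = 2*E*(5 + b) (C(E, b) = (2*E)*(5 + b) = 2*E*(5 + b))
(-4)**2 + 97*(C(3 - 1*5, -5)*8) = (-4)**2 + 97*((2*(3 - 1*5)*(5 - 5))*8) = 16 + 97*((2*(3 - 5)*0)*8) = 16 + 97*((2*(-2)*0)*8) = 16 + 97*(0*8) = 16 + 97*0 = 16 + 0 = 16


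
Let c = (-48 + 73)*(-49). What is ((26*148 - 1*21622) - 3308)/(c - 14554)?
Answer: 21082/15779 ≈ 1.3361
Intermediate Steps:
c = -1225 (c = 25*(-49) = -1225)
((26*148 - 1*21622) - 3308)/(c - 14554) = ((26*148 - 1*21622) - 3308)/(-1225 - 14554) = ((3848 - 21622) - 3308)/(-15779) = (-17774 - 3308)*(-1/15779) = -21082*(-1/15779) = 21082/15779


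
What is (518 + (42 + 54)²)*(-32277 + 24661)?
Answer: -74134144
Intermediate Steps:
(518 + (42 + 54)²)*(-32277 + 24661) = (518 + 96²)*(-7616) = (518 + 9216)*(-7616) = 9734*(-7616) = -74134144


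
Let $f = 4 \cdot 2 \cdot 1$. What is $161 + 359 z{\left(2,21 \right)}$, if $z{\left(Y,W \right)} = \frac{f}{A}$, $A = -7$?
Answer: $- \frac{1745}{7} \approx -249.29$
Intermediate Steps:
$f = 8$ ($f = 8 \cdot 1 = 8$)
$z{\left(Y,W \right)} = - \frac{8}{7}$ ($z{\left(Y,W \right)} = \frac{8}{-7} = 8 \left(- \frac{1}{7}\right) = - \frac{8}{7}$)
$161 + 359 z{\left(2,21 \right)} = 161 + 359 \left(- \frac{8}{7}\right) = 161 - \frac{2872}{7} = - \frac{1745}{7}$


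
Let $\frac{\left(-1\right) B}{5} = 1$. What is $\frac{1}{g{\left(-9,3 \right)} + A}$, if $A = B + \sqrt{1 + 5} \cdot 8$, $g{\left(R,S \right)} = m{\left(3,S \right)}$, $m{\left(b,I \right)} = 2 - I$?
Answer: $\frac{1}{58} + \frac{2 \sqrt{6}}{87} \approx 0.073552$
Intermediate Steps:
$B = -5$ ($B = \left(-5\right) 1 = -5$)
$g{\left(R,S \right)} = 2 - S$
$A = -5 + 8 \sqrt{6}$ ($A = -5 + \sqrt{1 + 5} \cdot 8 = -5 + \sqrt{6} \cdot 8 = -5 + 8 \sqrt{6} \approx 14.596$)
$\frac{1}{g{\left(-9,3 \right)} + A} = \frac{1}{\left(2 - 3\right) - \left(5 - 8 \sqrt{6}\right)} = \frac{1}{-1 - \left(5 - 8 \sqrt{6}\right)} = \frac{1}{-6 + 8 \sqrt{6}}$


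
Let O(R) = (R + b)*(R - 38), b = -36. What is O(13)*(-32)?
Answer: -18400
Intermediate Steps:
O(R) = (-38 + R)*(-36 + R) (O(R) = (R - 36)*(R - 38) = (-36 + R)*(-38 + R) = (-38 + R)*(-36 + R))
O(13)*(-32) = (1368 + 13**2 - 74*13)*(-32) = (1368 + 169 - 962)*(-32) = 575*(-32) = -18400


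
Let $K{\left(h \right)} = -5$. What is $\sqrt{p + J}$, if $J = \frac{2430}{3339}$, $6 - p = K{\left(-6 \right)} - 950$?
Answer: $\frac{\sqrt{132373171}}{371} \approx 31.012$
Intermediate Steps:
$p = 961$ ($p = 6 - \left(-5 - 950\right) = 6 - -955 = 6 + 955 = 961$)
$J = \frac{270}{371}$ ($J = 2430 \cdot \frac{1}{3339} = \frac{270}{371} \approx 0.72776$)
$\sqrt{p + J} = \sqrt{961 + \frac{270}{371}} = \sqrt{\frac{356801}{371}} = \frac{\sqrt{132373171}}{371}$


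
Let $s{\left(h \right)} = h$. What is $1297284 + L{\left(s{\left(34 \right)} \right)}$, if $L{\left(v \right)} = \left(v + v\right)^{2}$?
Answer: $1301908$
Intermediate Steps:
$L{\left(v \right)} = 4 v^{2}$ ($L{\left(v \right)} = \left(2 v\right)^{2} = 4 v^{2}$)
$1297284 + L{\left(s{\left(34 \right)} \right)} = 1297284 + 4 \cdot 34^{2} = 1297284 + 4 \cdot 1156 = 1297284 + 4624 = 1301908$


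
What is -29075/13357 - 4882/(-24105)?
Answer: -635644001/321970485 ≈ -1.9742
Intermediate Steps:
-29075/13357 - 4882/(-24105) = -29075*1/13357 - 4882*(-1/24105) = -29075/13357 + 4882/24105 = -635644001/321970485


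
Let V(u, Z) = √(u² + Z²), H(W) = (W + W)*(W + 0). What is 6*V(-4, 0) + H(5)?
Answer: 74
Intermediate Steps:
H(W) = 2*W² (H(W) = (2*W)*W = 2*W²)
V(u, Z) = √(Z² + u²)
6*V(-4, 0) + H(5) = 6*√(0² + (-4)²) + 2*5² = 6*√(0 + 16) + 2*25 = 6*√16 + 50 = 6*4 + 50 = 24 + 50 = 74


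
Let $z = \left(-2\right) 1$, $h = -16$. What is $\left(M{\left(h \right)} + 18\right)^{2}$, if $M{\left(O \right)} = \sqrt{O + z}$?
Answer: $306 + 108 i \sqrt{2} \approx 306.0 + 152.74 i$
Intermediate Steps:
$z = -2$
$M{\left(O \right)} = \sqrt{-2 + O}$ ($M{\left(O \right)} = \sqrt{O - 2} = \sqrt{-2 + O}$)
$\left(M{\left(h \right)} + 18\right)^{2} = \left(\sqrt{-2 - 16} + 18\right)^{2} = \left(\sqrt{-18} + 18\right)^{2} = \left(3 i \sqrt{2} + 18\right)^{2} = \left(18 + 3 i \sqrt{2}\right)^{2}$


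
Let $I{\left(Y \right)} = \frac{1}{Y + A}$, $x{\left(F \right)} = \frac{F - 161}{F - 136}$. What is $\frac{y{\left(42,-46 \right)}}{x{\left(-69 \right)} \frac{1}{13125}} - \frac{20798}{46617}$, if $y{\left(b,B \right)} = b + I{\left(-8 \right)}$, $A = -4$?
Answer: $\frac{4206044133793}{8577528} \approx 4.9036 \cdot 10^{5}$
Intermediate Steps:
$x{\left(F \right)} = \frac{-161 + F}{-136 + F}$
$I{\left(Y \right)} = \frac{1}{-4 + Y}$ ($I{\left(Y \right)} = \frac{1}{Y - 4} = \frac{1}{-4 + Y}$)
$y{\left(b,B \right)} = - \frac{1}{12} + b$ ($y{\left(b,B \right)} = b + \frac{1}{-4 - 8} = b + \frac{1}{-12} = b - \frac{1}{12} = - \frac{1}{12} + b$)
$\frac{y{\left(42,-46 \right)}}{x{\left(-69 \right)} \frac{1}{13125}} - \frac{20798}{46617} = \frac{- \frac{1}{12} + 42}{\frac{-161 - 69}{-136 - 69} \cdot \frac{1}{13125}} - \frac{20798}{46617} = \frac{503}{12 \frac{1}{-205} \left(-230\right) \frac{1}{13125}} - \frac{20798}{46617} = \frac{503}{12 \left(- \frac{1}{205}\right) \left(-230\right) \frac{1}{13125}} - \frac{20798}{46617} = \frac{503}{12 \cdot \frac{46}{41} \cdot \frac{1}{13125}} - \frac{20798}{46617} = \frac{503}{12 \cdot \frac{46}{538125}} - \frac{20798}{46617} = \frac{503}{12} \cdot \frac{538125}{46} - \frac{20798}{46617} = \frac{90225625}{184} - \frac{20798}{46617} = \frac{4206044133793}{8577528}$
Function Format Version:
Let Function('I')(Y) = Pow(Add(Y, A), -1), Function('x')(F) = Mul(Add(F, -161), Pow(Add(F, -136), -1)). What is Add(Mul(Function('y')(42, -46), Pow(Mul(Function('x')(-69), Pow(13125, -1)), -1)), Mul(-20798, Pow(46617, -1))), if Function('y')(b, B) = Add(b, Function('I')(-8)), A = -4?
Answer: Rational(4206044133793, 8577528) ≈ 4.9036e+5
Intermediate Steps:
Function('x')(F) = Mul(Pow(Add(-136, F), -1), Add(-161, F)) (Function('x')(F) = Mul(Add(-161, F), Pow(Add(-136, F), -1)) = Mul(Pow(Add(-136, F), -1), Add(-161, F)))
Function('I')(Y) = Pow(Add(-4, Y), -1) (Function('I')(Y) = Pow(Add(Y, -4), -1) = Pow(Add(-4, Y), -1))
Function('y')(b, B) = Add(Rational(-1, 12), b) (Function('y')(b, B) = Add(b, Pow(Add(-4, -8), -1)) = Add(b, Pow(-12, -1)) = Add(b, Rational(-1, 12)) = Add(Rational(-1, 12), b))
Add(Mul(Function('y')(42, -46), Pow(Mul(Function('x')(-69), Pow(13125, -1)), -1)), Mul(-20798, Pow(46617, -1))) = Add(Mul(Add(Rational(-1, 12), 42), Pow(Mul(Mul(Pow(Add(-136, -69), -1), Add(-161, -69)), Pow(13125, -1)), -1)), Mul(-20798, Pow(46617, -1))) = Add(Mul(Rational(503, 12), Pow(Mul(Mul(Pow(-205, -1), -230), Rational(1, 13125)), -1)), Mul(-20798, Rational(1, 46617))) = Add(Mul(Rational(503, 12), Pow(Mul(Mul(Rational(-1, 205), -230), Rational(1, 13125)), -1)), Rational(-20798, 46617)) = Add(Mul(Rational(503, 12), Pow(Mul(Rational(46, 41), Rational(1, 13125)), -1)), Rational(-20798, 46617)) = Add(Mul(Rational(503, 12), Pow(Rational(46, 538125), -1)), Rational(-20798, 46617)) = Add(Mul(Rational(503, 12), Rational(538125, 46)), Rational(-20798, 46617)) = Add(Rational(90225625, 184), Rational(-20798, 46617)) = Rational(4206044133793, 8577528)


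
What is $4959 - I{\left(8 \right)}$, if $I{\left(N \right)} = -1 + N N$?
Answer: $4896$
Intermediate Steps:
$I{\left(N \right)} = -1 + N^{2}$
$4959 - I{\left(8 \right)} = 4959 - \left(-1 + 8^{2}\right) = 4959 - \left(-1 + 64\right) = 4959 - 63 = 4896$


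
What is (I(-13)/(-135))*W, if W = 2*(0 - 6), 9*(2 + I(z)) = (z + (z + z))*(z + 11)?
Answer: 16/27 ≈ 0.59259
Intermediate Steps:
I(z) = -2 + z*(11 + z)/3 (I(z) = -2 + ((z + (z + z))*(z + 11))/9 = -2 + ((z + 2*z)*(11 + z))/9 = -2 + ((3*z)*(11 + z))/9 = -2 + (3*z*(11 + z))/9 = -2 + z*(11 + z)/3)
W = -12 (W = 2*(-6) = -12)
(I(-13)/(-135))*W = ((-2 + (1/3)*(-13)**2 + (11/3)*(-13))/(-135))*(-12) = ((-2 + (1/3)*169 - 143/3)*(-1/135))*(-12) = ((-2 + 169/3 - 143/3)*(-1/135))*(-12) = ((20/3)*(-1/135))*(-12) = -4/81*(-12) = 16/27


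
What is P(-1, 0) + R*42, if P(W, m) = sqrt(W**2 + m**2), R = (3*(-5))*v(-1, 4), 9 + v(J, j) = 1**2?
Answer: 5041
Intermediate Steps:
v(J, j) = -8 (v(J, j) = -9 + 1**2 = -9 + 1 = -8)
R = 120 (R = (3*(-5))*(-8) = -15*(-8) = 120)
P(-1, 0) + R*42 = sqrt((-1)**2 + 0**2) + 120*42 = sqrt(1 + 0) + 5040 = sqrt(1) + 5040 = 1 + 5040 = 5041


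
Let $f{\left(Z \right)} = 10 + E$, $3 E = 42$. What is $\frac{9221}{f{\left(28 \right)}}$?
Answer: $\frac{9221}{24} \approx 384.21$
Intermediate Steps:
$E = 14$ ($E = \frac{1}{3} \cdot 42 = 14$)
$f{\left(Z \right)} = 24$ ($f{\left(Z \right)} = 10 + 14 = 24$)
$\frac{9221}{f{\left(28 \right)}} = \frac{9221}{24}$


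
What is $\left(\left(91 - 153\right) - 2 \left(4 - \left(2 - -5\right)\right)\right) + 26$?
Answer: $-30$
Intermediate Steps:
$\left(\left(91 - 153\right) - 2 \left(4 - \left(2 - -5\right)\right)\right) + 26 = \left(\left(91 - 153\right) - 2 \left(4 - \left(2 + 5\right)\right)\right) + 26 = \left(-62 - 2 \left(4 - 7\right)\right) + 26 = \left(-62 - -6\right) + 26 = \left(-62 + 6\right) + 26 = -56 + 26 = -30$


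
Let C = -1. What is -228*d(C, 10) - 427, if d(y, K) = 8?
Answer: -2251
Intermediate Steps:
-228*d(C, 10) - 427 = -228*8 - 427 = -1824 - 427 = -2251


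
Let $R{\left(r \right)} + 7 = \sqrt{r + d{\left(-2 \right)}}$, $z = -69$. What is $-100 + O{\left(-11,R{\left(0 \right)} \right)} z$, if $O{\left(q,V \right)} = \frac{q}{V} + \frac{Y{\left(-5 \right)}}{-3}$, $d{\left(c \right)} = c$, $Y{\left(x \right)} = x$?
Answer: $- \frac{5426}{17} - \frac{253 i \sqrt{2}}{17} \approx -319.18 - 21.047 i$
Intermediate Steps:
$R{\left(r \right)} = -7 + \sqrt{-2 + r}$ ($R{\left(r \right)} = -7 + \sqrt{r - 2} = -7 + \sqrt{-2 + r}$)
$O{\left(q,V \right)} = \frac{5}{3} + \frac{q}{V}$ ($O{\left(q,V \right)} = \frac{q}{V} - \frac{5}{-3} = \frac{q}{V} - - \frac{5}{3} = \frac{q}{V} + \frac{5}{3} = \frac{5}{3} + \frac{q}{V}$)
$-100 + O{\left(-11,R{\left(0 \right)} \right)} z = -100 + \left(\frac{5}{3} - \frac{11}{-7 + \sqrt{-2 + 0}}\right) \left(-69\right) = -100 + \left(\frac{5}{3} - \frac{11}{-7 + \sqrt{-2}}\right) \left(-69\right) = -100 + \left(\frac{5}{3} - \frac{11}{-7 + i \sqrt{2}}\right) \left(-69\right) = -100 - \left(115 - \frac{759}{-7 + i \sqrt{2}}\right) = -215 + \frac{759}{-7 + i \sqrt{2}}$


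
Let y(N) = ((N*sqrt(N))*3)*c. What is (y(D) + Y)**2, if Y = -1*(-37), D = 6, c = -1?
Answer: 3313 - 1332*sqrt(6) ≈ 50.280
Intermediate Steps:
y(N) = -3*N**(3/2) (y(N) = ((N*sqrt(N))*3)*(-1) = (N**(3/2)*3)*(-1) = (3*N**(3/2))*(-1) = -3*N**(3/2))
Y = 37
(y(D) + Y)**2 = (-18*sqrt(6) + 37)**2 = (37 - 18*sqrt(6))**2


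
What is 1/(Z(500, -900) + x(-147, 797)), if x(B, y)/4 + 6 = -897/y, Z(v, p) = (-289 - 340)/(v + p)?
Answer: -318800/8585087 ≈ -0.037134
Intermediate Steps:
Z(v, p) = -629/(p + v)
x(B, y) = -24 - 3588/y (x(B, y) = -24 + 4*(-897/y) = -24 - 3588/y)
1/(Z(500, -900) + x(-147, 797)) = 1/(-629/(-900 + 500) + (-24 - 3588/797)) = 1/(-629/(-400) + (-24 - 3588*1/797)) = 1/(-629*(-1/400) + (-24 - 3588/797)) = 1/(629/400 - 22716/797) = 1/(-8585087/318800) = -318800/8585087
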